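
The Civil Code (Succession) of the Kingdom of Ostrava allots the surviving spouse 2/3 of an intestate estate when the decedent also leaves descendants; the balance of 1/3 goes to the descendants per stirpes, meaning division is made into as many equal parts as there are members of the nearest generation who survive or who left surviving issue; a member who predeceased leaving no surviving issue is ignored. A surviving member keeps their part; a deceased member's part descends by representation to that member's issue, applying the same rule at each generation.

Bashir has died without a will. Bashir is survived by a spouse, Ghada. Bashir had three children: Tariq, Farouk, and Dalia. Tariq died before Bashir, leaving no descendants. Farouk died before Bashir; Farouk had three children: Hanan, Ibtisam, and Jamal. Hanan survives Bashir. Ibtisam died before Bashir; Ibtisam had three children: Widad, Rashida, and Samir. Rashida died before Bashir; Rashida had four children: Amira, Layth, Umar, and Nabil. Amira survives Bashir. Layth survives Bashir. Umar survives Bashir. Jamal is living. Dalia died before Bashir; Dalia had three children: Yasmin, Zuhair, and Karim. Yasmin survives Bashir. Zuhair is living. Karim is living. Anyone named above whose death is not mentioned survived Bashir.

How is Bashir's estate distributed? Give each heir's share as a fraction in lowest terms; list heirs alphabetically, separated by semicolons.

Amira 1/216; Ghada 2/3; Hanan 1/18; Jamal 1/18; Karim 1/18; Layth 1/216; Nabil 1/216; Samir 1/54; Umar 1/216; Widad 1/54; Yasmin 1/18; Zuhair 1/18

Ghada, as surviving spouse, takes 2/3.
The remaining 1/3 passes to Bashir's descendants per stirpes.
Tariq left no surviving issue, so that branch lapses and is disregarded.
The 1/3 is divided into 2 equal shares of 1/6 among Farouk, Dalia.
Farouk predeceased; the 1/6 allotted to Farouk's branch passes to Farouk's issue by representation.
The 1/6 is divided into 3 equal shares of 1/18 among Hanan, Ibtisam, Jamal.
Hanan is living and takes 1/18.
Ibtisam predeceased; the 1/18 allotted to Ibtisam's branch passes to Ibtisam's issue by representation.
The 1/18 is divided into 3 equal shares of 1/54 among Widad, Rashida, Samir.
Widad is living and takes 1/54.
Rashida predeceased; the 1/54 allotted to Rashida's branch passes to Rashida's issue by representation.
The 1/54 is divided into 4 equal shares of 1/216 among Amira, Layth, Umar, Nabil.
Amira is living and takes 1/216.
Layth is living and takes 1/216.
Umar is living and takes 1/216.
Nabil is living and takes 1/216.
Samir is living and takes 1/54.
Jamal is living and takes 1/18.
Dalia predeceased; the 1/6 allotted to Dalia's branch passes to Dalia's issue by representation.
The 1/6 is divided into 3 equal shares of 1/18 among Yasmin, Zuhair, Karim.
Yasmin is living and takes 1/18.
Zuhair is living and takes 1/18.
Karim is living and takes 1/18.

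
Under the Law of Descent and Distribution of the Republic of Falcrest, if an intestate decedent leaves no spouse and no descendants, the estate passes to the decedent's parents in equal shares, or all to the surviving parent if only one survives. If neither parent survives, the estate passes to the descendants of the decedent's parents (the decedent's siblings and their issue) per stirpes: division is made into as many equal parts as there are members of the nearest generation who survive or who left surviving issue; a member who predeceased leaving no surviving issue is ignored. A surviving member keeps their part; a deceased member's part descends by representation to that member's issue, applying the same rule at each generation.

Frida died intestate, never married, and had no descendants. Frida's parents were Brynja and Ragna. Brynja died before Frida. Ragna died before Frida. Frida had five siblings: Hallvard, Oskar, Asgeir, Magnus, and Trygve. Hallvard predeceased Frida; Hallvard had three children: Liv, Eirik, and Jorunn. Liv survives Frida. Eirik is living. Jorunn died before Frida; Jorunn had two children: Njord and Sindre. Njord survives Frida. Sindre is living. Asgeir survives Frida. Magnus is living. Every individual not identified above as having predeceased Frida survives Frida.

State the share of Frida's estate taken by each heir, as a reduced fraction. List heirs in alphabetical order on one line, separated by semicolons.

Asgeir 1/5; Eirik 1/15; Liv 1/15; Magnus 1/5; Njord 1/30; Oskar 1/5; Sindre 1/30; Trygve 1/5

Neither parent survives and there are no descendants, so the estate passes to Frida's siblings and their issue per stirpes.
The estate is divided into 5 equal shares of 1/5 among Hallvard, Oskar, Asgeir, Magnus, Trygve.
Hallvard predeceased; the 1/5 allotted to Hallvard's branch passes to Hallvard's issue by representation.
The 1/5 is divided into 3 equal shares of 1/15 among Liv, Eirik, Jorunn.
Liv is living and takes 1/15.
Eirik is living and takes 1/15.
Jorunn predeceased; the 1/15 allotted to Jorunn's branch passes to Jorunn's issue by representation.
The 1/15 is divided into 2 equal shares of 1/30 among Njord, Sindre.
Njord is living and takes 1/30.
Sindre is living and takes 1/30.
Oskar is living and takes 1/5.
Asgeir is living and takes 1/5.
Magnus is living and takes 1/5.
Trygve is living and takes 1/5.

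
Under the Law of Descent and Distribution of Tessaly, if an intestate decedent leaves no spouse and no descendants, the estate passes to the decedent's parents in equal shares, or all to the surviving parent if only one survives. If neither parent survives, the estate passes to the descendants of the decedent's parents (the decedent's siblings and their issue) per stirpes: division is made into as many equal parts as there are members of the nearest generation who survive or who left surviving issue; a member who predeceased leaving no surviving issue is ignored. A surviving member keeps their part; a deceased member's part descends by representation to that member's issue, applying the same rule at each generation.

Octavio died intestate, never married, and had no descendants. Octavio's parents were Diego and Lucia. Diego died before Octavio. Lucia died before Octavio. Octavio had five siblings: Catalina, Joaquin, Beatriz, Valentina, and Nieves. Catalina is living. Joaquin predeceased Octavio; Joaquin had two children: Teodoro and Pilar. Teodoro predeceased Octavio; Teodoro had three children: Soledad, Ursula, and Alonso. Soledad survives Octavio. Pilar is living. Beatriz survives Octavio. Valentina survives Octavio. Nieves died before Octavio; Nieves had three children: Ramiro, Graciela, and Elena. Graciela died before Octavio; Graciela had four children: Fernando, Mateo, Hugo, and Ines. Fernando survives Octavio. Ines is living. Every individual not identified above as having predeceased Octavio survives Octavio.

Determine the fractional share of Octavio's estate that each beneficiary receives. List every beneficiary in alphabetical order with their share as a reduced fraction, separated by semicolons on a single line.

Alonso 1/30; Beatriz 1/5; Catalina 1/5; Elena 1/15; Fernando 1/60; Hugo 1/60; Ines 1/60; Mateo 1/60; Pilar 1/10; Ramiro 1/15; Soledad 1/30; Ursula 1/30; Valentina 1/5

Neither parent survives and there are no descendants, so the estate passes to Octavio's siblings and their issue per stirpes.
The estate is divided into 5 equal shares of 1/5 among Catalina, Joaquin, Beatriz, Valentina, Nieves.
Catalina is living and takes 1/5.
Joaquin predeceased; the 1/5 allotted to Joaquin's branch passes to Joaquin's issue by representation.
The 1/5 is divided into 2 equal shares of 1/10 among Teodoro, Pilar.
Teodoro predeceased; the 1/10 allotted to Teodoro's branch passes to Teodoro's issue by representation.
The 1/10 is divided into 3 equal shares of 1/30 among Soledad, Ursula, Alonso.
Soledad is living and takes 1/30.
Ursula is living and takes 1/30.
Alonso is living and takes 1/30.
Pilar is living and takes 1/10.
Beatriz is living and takes 1/5.
Valentina is living and takes 1/5.
Nieves predeceased; the 1/5 allotted to Nieves's branch passes to Nieves's issue by representation.
The 1/5 is divided into 3 equal shares of 1/15 among Ramiro, Graciela, Elena.
Ramiro is living and takes 1/15.
Graciela predeceased; the 1/15 allotted to Graciela's branch passes to Graciela's issue by representation.
The 1/15 is divided into 4 equal shares of 1/60 among Fernando, Mateo, Hugo, Ines.
Fernando is living and takes 1/60.
Mateo is living and takes 1/60.
Hugo is living and takes 1/60.
Ines is living and takes 1/60.
Elena is living and takes 1/15.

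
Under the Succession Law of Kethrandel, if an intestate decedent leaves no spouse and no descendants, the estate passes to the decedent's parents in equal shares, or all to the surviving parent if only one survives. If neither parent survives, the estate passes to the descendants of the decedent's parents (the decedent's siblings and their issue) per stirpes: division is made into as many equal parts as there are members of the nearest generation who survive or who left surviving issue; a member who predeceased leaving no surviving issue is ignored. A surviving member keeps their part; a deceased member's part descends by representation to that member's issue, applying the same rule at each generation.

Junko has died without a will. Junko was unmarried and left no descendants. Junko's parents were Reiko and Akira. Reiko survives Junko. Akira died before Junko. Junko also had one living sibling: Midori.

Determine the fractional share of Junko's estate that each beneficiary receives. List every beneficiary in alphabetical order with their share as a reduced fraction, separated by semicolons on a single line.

Reiko 1

Only one parent, Reiko, survives, so Reiko takes the entire estate. The siblings take nothing because a surviving parent has priority.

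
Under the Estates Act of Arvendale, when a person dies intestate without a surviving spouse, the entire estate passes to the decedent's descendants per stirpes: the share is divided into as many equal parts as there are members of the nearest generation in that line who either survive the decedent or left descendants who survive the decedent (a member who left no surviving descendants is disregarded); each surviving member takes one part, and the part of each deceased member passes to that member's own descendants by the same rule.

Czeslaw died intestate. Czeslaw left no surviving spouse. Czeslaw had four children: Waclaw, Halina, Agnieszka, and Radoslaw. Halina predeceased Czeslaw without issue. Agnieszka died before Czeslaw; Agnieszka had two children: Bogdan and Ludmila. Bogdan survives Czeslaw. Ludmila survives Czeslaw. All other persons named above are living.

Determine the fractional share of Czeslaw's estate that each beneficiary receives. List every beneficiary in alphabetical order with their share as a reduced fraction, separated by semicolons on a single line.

Bogdan 1/6; Ludmila 1/6; Radoslaw 1/3; Waclaw 1/3

There is no surviving spouse, so the entire estate passes to Czeslaw's descendants per stirpes.
Halina left no surviving issue, so that branch lapses and is disregarded.
The estate is divided into 3 equal shares of 1/3 among Waclaw, Agnieszka, Radoslaw.
Waclaw is living and takes 1/3.
Agnieszka predeceased; the 1/3 allotted to Agnieszka's branch passes to Agnieszka's issue by representation.
The 1/3 is divided into 2 equal shares of 1/6 among Bogdan, Ludmila.
Bogdan is living and takes 1/6.
Ludmila is living and takes 1/6.
Radoslaw is living and takes 1/3.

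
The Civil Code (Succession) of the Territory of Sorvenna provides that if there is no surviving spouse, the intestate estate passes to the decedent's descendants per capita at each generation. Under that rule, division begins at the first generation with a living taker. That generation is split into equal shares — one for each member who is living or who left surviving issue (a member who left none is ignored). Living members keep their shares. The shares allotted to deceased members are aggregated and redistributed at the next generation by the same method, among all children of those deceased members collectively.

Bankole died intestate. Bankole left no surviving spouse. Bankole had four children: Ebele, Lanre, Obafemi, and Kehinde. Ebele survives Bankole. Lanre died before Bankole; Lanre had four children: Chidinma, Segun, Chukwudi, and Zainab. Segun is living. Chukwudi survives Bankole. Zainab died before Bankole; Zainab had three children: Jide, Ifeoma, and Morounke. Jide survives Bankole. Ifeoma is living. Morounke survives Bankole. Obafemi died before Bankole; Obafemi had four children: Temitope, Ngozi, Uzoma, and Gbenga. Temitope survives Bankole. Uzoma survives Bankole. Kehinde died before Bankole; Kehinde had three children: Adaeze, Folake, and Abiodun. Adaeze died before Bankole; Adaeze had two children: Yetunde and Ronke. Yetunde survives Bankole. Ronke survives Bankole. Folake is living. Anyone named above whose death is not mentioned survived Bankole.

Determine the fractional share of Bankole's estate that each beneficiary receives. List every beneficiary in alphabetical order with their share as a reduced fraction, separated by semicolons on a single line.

There is no surviving spouse, so the entire estate passes to Bankole's descendants per capita at each generation.
At generation 1 (Ebele, Lanre, Obafemi, Kehinde) there are 4 shares of (1)/4 = 1/4 each.
Living: Ebele — each takes 1/4.
Deceased: Lanre, Obafemi, and Kehinde. Their combined 3/4 is pooled and carried to generation 2.
At generation 2 (Chidinma, Segun, Chukwudi, Zainab, Temitope, Ngozi, Uzoma, Gbenga, Adaeze, Folake, Abiodun) there are 11 shares of (3/4)/11 = 3/44 each.
Living: Chidinma, Segun, Chukwudi, Temitope, Ngozi, Uzoma, Gbenga, Folake, and Abiodun — each takes 3/44.
Deceased: Zainab and Adaeze. Their combined 3/22 is pooled and carried to generation 3.
At generation 3 (Jide, Ifeoma, Morounke, Yetunde, Ronke) there are 5 shares of (3/22)/5 = 3/110 each.
Living: Jide, Ifeoma, Morounke, Yetunde, and Ronke — each takes 3/110.

Abiodun 3/44; Chidinma 3/44; Chukwudi 3/44; Ebele 1/4; Folake 3/44; Gbenga 3/44; Ifeoma 3/110; Jide 3/110; Morounke 3/110; Ngozi 3/44; Ronke 3/110; Segun 3/44; Temitope 3/44; Uzoma 3/44; Yetunde 3/110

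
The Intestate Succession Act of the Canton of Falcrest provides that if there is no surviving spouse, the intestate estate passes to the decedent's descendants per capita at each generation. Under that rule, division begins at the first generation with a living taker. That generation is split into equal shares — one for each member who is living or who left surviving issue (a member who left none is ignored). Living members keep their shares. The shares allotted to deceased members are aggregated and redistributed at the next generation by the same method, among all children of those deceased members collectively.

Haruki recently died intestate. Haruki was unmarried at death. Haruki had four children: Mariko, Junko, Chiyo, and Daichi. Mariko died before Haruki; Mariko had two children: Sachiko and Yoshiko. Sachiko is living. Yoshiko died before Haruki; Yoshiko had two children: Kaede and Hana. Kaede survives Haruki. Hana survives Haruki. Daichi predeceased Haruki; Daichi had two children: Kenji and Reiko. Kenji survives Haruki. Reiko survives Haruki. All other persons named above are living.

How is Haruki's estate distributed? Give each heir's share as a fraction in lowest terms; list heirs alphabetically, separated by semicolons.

Chiyo 1/4; Hana 1/16; Junko 1/4; Kaede 1/16; Kenji 1/8; Reiko 1/8; Sachiko 1/8

There is no surviving spouse, so the entire estate passes to Haruki's descendants per capita at each generation.
At generation 1 (Mariko, Junko, Chiyo, Daichi) there are 4 shares of (1)/4 = 1/4 each.
Living: Junko and Chiyo — each takes 1/4.
Deceased: Mariko and Daichi. Their combined 1/2 is pooled and carried to generation 2.
At generation 2 (Sachiko, Yoshiko, Kenji, Reiko) there are 4 shares of (1/2)/4 = 1/8 each.
Living: Sachiko, Kenji, and Reiko — each takes 1/8.
Deceased: Yoshiko. That 1/8 share is carried to generation 3.
At generation 3 (Kaede, Hana) there are 2 shares of (1/8)/2 = 1/16 each.
Living: Kaede and Hana — each takes 1/16.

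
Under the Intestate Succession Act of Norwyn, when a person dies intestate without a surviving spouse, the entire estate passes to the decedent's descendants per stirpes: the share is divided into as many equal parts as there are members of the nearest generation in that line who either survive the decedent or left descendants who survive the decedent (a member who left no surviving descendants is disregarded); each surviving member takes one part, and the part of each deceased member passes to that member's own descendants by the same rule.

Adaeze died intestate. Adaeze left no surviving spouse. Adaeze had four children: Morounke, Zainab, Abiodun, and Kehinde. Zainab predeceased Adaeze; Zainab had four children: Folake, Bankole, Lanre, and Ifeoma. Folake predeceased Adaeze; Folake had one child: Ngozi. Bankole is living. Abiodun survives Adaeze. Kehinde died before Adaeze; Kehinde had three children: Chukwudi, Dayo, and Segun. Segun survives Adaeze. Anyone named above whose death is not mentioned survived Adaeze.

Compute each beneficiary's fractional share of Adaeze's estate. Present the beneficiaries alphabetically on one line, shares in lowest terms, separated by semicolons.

Abiodun 1/4; Bankole 1/16; Chukwudi 1/12; Dayo 1/12; Ifeoma 1/16; Lanre 1/16; Morounke 1/4; Ngozi 1/16; Segun 1/12

There is no surviving spouse, so the entire estate passes to Adaeze's descendants per stirpes.
The estate is divided into 4 equal shares of 1/4 among Morounke, Zainab, Abiodun, Kehinde.
Morounke is living and takes 1/4.
Zainab predeceased; the 1/4 allotted to Zainab's branch passes to Zainab's issue by representation.
The 1/4 is divided into 4 equal shares of 1/16 among Folake, Bankole, Lanre, Ifeoma.
Folake predeceased; the 1/16 allotted to Folake's branch passes to Folake's issue by representation.
Ngozi is the sole taker at this level and receives the full 1/16.
Bankole is living and takes 1/16.
Lanre is living and takes 1/16.
Ifeoma is living and takes 1/16.
Abiodun is living and takes 1/4.
Kehinde predeceased; the 1/4 allotted to Kehinde's branch passes to Kehinde's issue by representation.
The 1/4 is divided into 3 equal shares of 1/12 among Chukwudi, Dayo, Segun.
Chukwudi is living and takes 1/12.
Dayo is living and takes 1/12.
Segun is living and takes 1/12.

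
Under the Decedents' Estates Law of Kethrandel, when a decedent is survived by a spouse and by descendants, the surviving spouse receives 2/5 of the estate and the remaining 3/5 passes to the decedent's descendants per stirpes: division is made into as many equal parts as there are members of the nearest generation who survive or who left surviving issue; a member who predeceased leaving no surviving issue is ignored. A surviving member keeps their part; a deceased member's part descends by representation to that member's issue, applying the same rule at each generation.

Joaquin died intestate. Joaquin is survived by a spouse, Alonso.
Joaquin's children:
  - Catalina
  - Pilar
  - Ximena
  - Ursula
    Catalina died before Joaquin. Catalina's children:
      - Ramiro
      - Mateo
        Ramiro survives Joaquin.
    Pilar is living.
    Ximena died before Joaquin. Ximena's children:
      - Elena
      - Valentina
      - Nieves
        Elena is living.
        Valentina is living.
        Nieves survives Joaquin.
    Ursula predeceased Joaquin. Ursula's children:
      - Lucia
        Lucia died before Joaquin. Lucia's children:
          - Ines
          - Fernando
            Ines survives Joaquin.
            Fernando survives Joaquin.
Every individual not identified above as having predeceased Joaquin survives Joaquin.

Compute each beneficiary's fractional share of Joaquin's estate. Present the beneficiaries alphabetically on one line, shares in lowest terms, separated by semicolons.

Alonso 2/5; Elena 1/20; Fernando 3/40; Ines 3/40; Mateo 3/40; Nieves 1/20; Pilar 3/20; Ramiro 3/40; Valentina 1/20

Alonso, as surviving spouse, takes 2/5.
The remaining 3/5 passes to Joaquin's descendants per stirpes.
The 3/5 is divided into 4 equal shares of 3/20 among Catalina, Pilar, Ximena, Ursula.
Catalina predeceased; the 3/20 allotted to Catalina's branch passes to Catalina's issue by representation.
The 3/20 is divided into 2 equal shares of 3/40 among Ramiro, Mateo.
Ramiro is living and takes 3/40.
Mateo is living and takes 3/40.
Pilar is living and takes 3/20.
Ximena predeceased; the 3/20 allotted to Ximena's branch passes to Ximena's issue by representation.
The 3/20 is divided into 3 equal shares of 1/20 among Elena, Valentina, Nieves.
Elena is living and takes 1/20.
Valentina is living and takes 1/20.
Nieves is living and takes 1/20.
Ursula predeceased; the 3/20 allotted to Ursula's branch passes to Ursula's issue by representation.
Lucia's line is the sole branch at this level, so the full 3/20 passes to Lucia's issue by representation.
The 3/20 is divided into 2 equal shares of 3/40 among Ines, Fernando.
Ines is living and takes 3/40.
Fernando is living and takes 3/40.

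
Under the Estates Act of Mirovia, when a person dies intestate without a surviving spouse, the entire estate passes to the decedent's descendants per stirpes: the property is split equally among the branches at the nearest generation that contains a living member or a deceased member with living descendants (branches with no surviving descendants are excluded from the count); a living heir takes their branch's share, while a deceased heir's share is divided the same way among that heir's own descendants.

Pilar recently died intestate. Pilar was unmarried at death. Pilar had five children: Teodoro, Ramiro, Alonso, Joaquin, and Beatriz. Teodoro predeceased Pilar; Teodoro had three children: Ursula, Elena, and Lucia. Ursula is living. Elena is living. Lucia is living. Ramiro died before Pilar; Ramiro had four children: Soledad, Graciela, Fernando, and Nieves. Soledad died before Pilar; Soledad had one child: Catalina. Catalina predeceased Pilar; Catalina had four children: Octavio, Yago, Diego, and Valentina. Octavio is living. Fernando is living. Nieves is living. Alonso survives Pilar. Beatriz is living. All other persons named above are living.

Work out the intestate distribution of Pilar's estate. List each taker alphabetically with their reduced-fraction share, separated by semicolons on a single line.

Alonso 1/5; Beatriz 1/5; Diego 1/80; Elena 1/15; Fernando 1/20; Graciela 1/20; Joaquin 1/5; Lucia 1/15; Nieves 1/20; Octavio 1/80; Ursula 1/15; Valentina 1/80; Yago 1/80

There is no surviving spouse, so the entire estate passes to Pilar's descendants per stirpes.
The estate is divided into 5 equal shares of 1/5 among Teodoro, Ramiro, Alonso, Joaquin, Beatriz.
Teodoro predeceased; the 1/5 allotted to Teodoro's branch passes to Teodoro's issue by representation.
The 1/5 is divided into 3 equal shares of 1/15 among Ursula, Elena, Lucia.
Ursula is living and takes 1/15.
Elena is living and takes 1/15.
Lucia is living and takes 1/15.
Ramiro predeceased; the 1/5 allotted to Ramiro's branch passes to Ramiro's issue by representation.
The 1/5 is divided into 4 equal shares of 1/20 among Soledad, Graciela, Fernando, Nieves.
Soledad predeceased; the 1/20 allotted to Soledad's branch passes to Soledad's issue by representation.
Catalina's line is the sole branch at this level, so the full 1/20 passes to Catalina's issue by representation.
The 1/20 is divided into 4 equal shares of 1/80 among Octavio, Yago, Diego, Valentina.
Octavio is living and takes 1/80.
Yago is living and takes 1/80.
Diego is living and takes 1/80.
Valentina is living and takes 1/80.
Graciela is living and takes 1/20.
Fernando is living and takes 1/20.
Nieves is living and takes 1/20.
Alonso is living and takes 1/5.
Joaquin is living and takes 1/5.
Beatriz is living and takes 1/5.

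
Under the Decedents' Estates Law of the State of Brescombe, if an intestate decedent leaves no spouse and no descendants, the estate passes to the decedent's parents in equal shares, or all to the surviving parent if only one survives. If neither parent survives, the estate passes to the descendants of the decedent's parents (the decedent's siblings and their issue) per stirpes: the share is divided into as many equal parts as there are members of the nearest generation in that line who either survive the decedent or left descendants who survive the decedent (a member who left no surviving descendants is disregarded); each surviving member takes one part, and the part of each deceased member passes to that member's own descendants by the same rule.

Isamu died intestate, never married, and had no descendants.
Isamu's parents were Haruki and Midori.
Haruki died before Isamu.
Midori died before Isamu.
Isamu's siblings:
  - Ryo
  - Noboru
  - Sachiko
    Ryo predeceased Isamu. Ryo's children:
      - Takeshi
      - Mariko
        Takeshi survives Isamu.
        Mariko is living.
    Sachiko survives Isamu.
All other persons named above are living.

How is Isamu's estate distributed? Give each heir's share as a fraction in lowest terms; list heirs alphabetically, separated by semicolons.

Neither parent survives and there are no descendants, so the estate passes to Isamu's siblings and their issue per stirpes.
The estate is divided into 3 equal shares of 1/3 among Ryo, Noboru, Sachiko.
Ryo predeceased; the 1/3 allotted to Ryo's branch passes to Ryo's issue by representation.
The 1/3 is divided into 2 equal shares of 1/6 among Takeshi, Mariko.
Takeshi is living and takes 1/6.
Mariko is living and takes 1/6.
Noboru is living and takes 1/3.
Sachiko is living and takes 1/3.

Mariko 1/6; Noboru 1/3; Sachiko 1/3; Takeshi 1/6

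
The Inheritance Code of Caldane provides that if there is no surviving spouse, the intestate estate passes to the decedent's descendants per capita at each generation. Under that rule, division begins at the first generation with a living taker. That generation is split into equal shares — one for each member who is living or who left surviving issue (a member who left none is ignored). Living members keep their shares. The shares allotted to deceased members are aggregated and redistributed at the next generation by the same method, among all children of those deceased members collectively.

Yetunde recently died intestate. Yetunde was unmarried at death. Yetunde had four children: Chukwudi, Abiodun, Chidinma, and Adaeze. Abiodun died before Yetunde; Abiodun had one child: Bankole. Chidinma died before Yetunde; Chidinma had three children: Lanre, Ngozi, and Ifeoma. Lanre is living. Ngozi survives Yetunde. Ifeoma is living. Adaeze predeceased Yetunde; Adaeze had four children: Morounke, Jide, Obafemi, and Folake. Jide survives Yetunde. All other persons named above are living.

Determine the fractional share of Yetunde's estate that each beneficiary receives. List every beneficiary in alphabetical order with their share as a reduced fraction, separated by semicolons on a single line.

Bankole 3/32; Chukwudi 1/4; Folake 3/32; Ifeoma 3/32; Jide 3/32; Lanre 3/32; Morounke 3/32; Ngozi 3/32; Obafemi 3/32

There is no surviving spouse, so the entire estate passes to Yetunde's descendants per capita at each generation.
At generation 1 (Chukwudi, Abiodun, Chidinma, Adaeze) there are 4 shares of (1)/4 = 1/4 each.
Living: Chukwudi — each takes 1/4.
Deceased: Abiodun, Chidinma, and Adaeze. Their combined 3/4 is pooled and carried to generation 2.
At generation 2 (Bankole, Lanre, Ngozi, Ifeoma, Morounke, Jide, Obafemi, Folake) there are 8 shares of (3/4)/8 = 3/32 each.
Living: Bankole, Lanre, Ngozi, Ifeoma, Morounke, Jide, Obafemi, and Folake — each takes 3/32.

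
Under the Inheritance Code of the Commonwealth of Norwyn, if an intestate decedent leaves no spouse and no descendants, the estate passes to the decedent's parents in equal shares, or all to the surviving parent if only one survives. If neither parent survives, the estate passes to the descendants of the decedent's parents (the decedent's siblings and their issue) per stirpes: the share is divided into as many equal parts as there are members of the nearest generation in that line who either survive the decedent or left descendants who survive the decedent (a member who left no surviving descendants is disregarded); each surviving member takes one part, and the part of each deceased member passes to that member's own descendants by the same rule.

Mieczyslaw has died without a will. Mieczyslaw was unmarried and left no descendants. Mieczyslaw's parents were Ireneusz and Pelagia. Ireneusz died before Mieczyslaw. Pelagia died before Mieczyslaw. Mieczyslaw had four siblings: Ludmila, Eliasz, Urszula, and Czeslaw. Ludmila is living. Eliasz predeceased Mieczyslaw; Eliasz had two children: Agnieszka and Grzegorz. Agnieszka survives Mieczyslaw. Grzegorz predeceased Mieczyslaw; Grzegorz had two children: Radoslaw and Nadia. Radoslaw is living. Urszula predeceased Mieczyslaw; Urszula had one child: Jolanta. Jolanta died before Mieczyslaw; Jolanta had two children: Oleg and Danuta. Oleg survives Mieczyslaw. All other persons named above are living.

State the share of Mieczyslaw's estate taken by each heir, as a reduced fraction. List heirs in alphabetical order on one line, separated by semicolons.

Agnieszka 1/8; Czeslaw 1/4; Danuta 1/8; Ludmila 1/4; Nadia 1/16; Oleg 1/8; Radoslaw 1/16

Neither parent survives and there are no descendants, so the estate passes to Mieczyslaw's siblings and their issue per stirpes.
The estate is divided into 4 equal shares of 1/4 among Ludmila, Eliasz, Urszula, Czeslaw.
Ludmila is living and takes 1/4.
Eliasz predeceased; the 1/4 allotted to Eliasz's branch passes to Eliasz's issue by representation.
The 1/4 is divided into 2 equal shares of 1/8 among Agnieszka, Grzegorz.
Agnieszka is living and takes 1/8.
Grzegorz predeceased; the 1/8 allotted to Grzegorz's branch passes to Grzegorz's issue by representation.
The 1/8 is divided into 2 equal shares of 1/16 among Radoslaw, Nadia.
Radoslaw is living and takes 1/16.
Nadia is living and takes 1/16.
Urszula predeceased; the 1/4 allotted to Urszula's branch passes to Urszula's issue by representation.
Jolanta's line is the sole branch at this level, so the full 1/4 passes to Jolanta's issue by representation.
The 1/4 is divided into 2 equal shares of 1/8 among Oleg, Danuta.
Oleg is living and takes 1/8.
Danuta is living and takes 1/8.
Czeslaw is living and takes 1/4.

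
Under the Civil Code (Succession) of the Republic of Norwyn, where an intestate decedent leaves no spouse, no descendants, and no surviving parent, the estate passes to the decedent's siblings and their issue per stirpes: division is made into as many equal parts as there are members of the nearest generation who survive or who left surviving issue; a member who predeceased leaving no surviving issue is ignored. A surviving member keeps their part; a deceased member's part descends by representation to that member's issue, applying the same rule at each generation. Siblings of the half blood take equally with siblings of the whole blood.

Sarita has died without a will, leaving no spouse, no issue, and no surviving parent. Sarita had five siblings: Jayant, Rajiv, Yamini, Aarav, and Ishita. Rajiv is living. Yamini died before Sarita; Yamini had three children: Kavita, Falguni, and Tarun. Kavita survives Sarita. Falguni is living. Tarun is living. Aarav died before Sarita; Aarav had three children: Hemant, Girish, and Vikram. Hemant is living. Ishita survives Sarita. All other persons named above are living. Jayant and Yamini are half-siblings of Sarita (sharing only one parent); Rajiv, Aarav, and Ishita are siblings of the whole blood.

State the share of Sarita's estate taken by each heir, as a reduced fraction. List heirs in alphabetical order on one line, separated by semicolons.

No spouse, descendants, or parent survives, so the estate passes to Sarita's siblings per stirpes.
Half-blood and whole-blood siblings take equally under the stated rule.
The estate is divided into 5 equal shares of 1/5 among Jayant, Rajiv, Yamini, Aarav, Ishita.
Jayant is living and takes 1/5.
Rajiv is living and takes 1/5.
Yamini predeceased; the 1/5 allotted to Yamini's branch passes to Yamini's issue by representation.
The 1/5 is divided into 3 equal shares of 1/15 among Kavita, Falguni, Tarun.
Kavita is living and takes 1/15.
Falguni is living and takes 1/15.
Tarun is living and takes 1/15.
Aarav predeceased; the 1/5 allotted to Aarav's branch passes to Aarav's issue by representation.
The 1/5 is divided into 3 equal shares of 1/15 among Hemant, Girish, Vikram.
Hemant is living and takes 1/15.
Girish is living and takes 1/15.
Vikram is living and takes 1/15.
Ishita is living and takes 1/5.

Falguni 1/15; Girish 1/15; Hemant 1/15; Ishita 1/5; Jayant 1/5; Kavita 1/15; Rajiv 1/5; Tarun 1/15; Vikram 1/15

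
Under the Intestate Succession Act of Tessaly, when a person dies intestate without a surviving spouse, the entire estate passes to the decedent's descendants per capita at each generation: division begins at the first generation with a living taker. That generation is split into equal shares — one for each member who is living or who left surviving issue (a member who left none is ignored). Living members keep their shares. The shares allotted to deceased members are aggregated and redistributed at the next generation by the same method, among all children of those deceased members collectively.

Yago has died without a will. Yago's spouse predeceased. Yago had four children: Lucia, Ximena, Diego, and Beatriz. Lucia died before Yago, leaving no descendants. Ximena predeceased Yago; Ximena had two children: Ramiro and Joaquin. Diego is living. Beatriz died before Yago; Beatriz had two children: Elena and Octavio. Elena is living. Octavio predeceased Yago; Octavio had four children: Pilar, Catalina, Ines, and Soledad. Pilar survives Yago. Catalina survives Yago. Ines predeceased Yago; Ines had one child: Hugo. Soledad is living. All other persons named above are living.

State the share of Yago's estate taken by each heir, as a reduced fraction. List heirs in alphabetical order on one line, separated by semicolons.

Catalina 1/24; Diego 1/3; Elena 1/6; Hugo 1/24; Joaquin 1/6; Pilar 1/24; Ramiro 1/6; Soledad 1/24

There is no surviving spouse, so the entire estate passes to Yago's descendants per capita at each generation.
At generation 1 (Ximena, Diego, Beatriz) there are 3 shares of (1)/3 = 1/3 each.
Living: Diego — each takes 1/3.
Deceased: Ximena and Beatriz. Their combined 2/3 is pooled and carried to generation 2.
At generation 2 (Ramiro, Joaquin, Elena, Octavio) there are 4 shares of (2/3)/4 = 1/6 each.
Living: Ramiro, Joaquin, and Elena — each takes 1/6.
Deceased: Octavio. That 1/6 share is carried to generation 3.
At generation 3 (Pilar, Catalina, Ines, Soledad) there are 4 shares of (1/6)/4 = 1/24 each.
Living: Pilar, Catalina, and Soledad — each takes 1/24.
Deceased: Ines. That 1/24 share is carried to generation 4.
At generation 4 (Hugo) there are 1 shares of (1/24)/1 = 1/24 each.
Living: Hugo — each takes 1/24.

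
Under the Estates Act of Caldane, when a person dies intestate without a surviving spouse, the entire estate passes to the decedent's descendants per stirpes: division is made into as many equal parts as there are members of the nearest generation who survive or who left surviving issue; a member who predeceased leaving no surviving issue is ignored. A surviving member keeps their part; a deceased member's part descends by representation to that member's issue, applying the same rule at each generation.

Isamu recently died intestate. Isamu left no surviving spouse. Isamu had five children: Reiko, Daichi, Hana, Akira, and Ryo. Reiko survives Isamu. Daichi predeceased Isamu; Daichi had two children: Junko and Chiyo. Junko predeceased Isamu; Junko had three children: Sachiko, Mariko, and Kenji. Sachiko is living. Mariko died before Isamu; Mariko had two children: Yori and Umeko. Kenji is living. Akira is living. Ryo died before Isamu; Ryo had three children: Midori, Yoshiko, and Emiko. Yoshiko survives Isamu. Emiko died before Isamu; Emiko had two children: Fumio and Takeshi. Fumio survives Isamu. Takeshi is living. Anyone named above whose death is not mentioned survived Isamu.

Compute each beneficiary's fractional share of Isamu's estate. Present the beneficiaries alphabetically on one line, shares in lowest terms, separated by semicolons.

Akira 1/5; Chiyo 1/10; Fumio 1/30; Hana 1/5; Kenji 1/30; Midori 1/15; Reiko 1/5; Sachiko 1/30; Takeshi 1/30; Umeko 1/60; Yori 1/60; Yoshiko 1/15

There is no surviving spouse, so the entire estate passes to Isamu's descendants per stirpes.
The estate is divided into 5 equal shares of 1/5 among Reiko, Daichi, Hana, Akira, Ryo.
Reiko is living and takes 1/5.
Daichi predeceased; the 1/5 allotted to Daichi's branch passes to Daichi's issue by representation.
The 1/5 is divided into 2 equal shares of 1/10 among Junko, Chiyo.
Junko predeceased; the 1/10 allotted to Junko's branch passes to Junko's issue by representation.
The 1/10 is divided into 3 equal shares of 1/30 among Sachiko, Mariko, Kenji.
Sachiko is living and takes 1/30.
Mariko predeceased; the 1/30 allotted to Mariko's branch passes to Mariko's issue by representation.
The 1/30 is divided into 2 equal shares of 1/60 among Yori, Umeko.
Yori is living and takes 1/60.
Umeko is living and takes 1/60.
Kenji is living and takes 1/30.
Chiyo is living and takes 1/10.
Hana is living and takes 1/5.
Akira is living and takes 1/5.
Ryo predeceased; the 1/5 allotted to Ryo's branch passes to Ryo's issue by representation.
The 1/5 is divided into 3 equal shares of 1/15 among Midori, Yoshiko, Emiko.
Midori is living and takes 1/15.
Yoshiko is living and takes 1/15.
Emiko predeceased; the 1/15 allotted to Emiko's branch passes to Emiko's issue by representation.
The 1/15 is divided into 2 equal shares of 1/30 among Fumio, Takeshi.
Fumio is living and takes 1/30.
Takeshi is living and takes 1/30.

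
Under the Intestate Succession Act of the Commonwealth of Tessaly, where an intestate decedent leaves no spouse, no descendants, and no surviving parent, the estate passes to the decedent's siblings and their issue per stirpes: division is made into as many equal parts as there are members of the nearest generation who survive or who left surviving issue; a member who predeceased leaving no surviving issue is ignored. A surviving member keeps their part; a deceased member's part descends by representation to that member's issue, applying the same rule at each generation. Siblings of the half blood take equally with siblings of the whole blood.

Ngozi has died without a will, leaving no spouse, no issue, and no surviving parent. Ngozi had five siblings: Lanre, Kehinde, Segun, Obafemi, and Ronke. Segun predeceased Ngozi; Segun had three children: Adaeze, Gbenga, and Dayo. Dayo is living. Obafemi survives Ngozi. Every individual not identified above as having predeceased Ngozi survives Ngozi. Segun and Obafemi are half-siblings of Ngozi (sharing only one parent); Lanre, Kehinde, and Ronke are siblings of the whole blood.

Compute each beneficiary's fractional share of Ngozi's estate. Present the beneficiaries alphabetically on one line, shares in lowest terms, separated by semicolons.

No spouse, descendants, or parent survives, so the estate passes to Ngozi's siblings per stirpes.
Half-blood and whole-blood siblings take equally under the stated rule.
The estate is divided into 5 equal shares of 1/5 among Lanre, Kehinde, Segun, Obafemi, Ronke.
Lanre is living and takes 1/5.
Kehinde is living and takes 1/5.
Segun predeceased; the 1/5 allotted to Segun's branch passes to Segun's issue by representation.
The 1/5 is divided into 3 equal shares of 1/15 among Adaeze, Gbenga, Dayo.
Adaeze is living and takes 1/15.
Gbenga is living and takes 1/15.
Dayo is living and takes 1/15.
Obafemi is living and takes 1/5.
Ronke is living and takes 1/5.

Adaeze 1/15; Dayo 1/15; Gbenga 1/15; Kehinde 1/5; Lanre 1/5; Obafemi 1/5; Ronke 1/5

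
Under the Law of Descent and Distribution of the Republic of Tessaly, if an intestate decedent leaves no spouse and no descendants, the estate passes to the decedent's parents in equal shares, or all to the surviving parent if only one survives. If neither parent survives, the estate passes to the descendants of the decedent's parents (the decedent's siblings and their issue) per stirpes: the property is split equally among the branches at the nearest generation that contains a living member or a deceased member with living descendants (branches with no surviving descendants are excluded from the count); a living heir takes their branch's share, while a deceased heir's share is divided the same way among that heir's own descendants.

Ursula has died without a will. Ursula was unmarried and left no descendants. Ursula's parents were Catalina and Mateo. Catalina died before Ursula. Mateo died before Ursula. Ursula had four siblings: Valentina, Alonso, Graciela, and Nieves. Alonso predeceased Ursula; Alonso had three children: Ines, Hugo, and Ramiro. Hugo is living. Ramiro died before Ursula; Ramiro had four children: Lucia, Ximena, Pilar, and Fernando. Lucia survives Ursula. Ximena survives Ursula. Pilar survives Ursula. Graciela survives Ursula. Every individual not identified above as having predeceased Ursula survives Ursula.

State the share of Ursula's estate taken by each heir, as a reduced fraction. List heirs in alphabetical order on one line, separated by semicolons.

Fernando 1/48; Graciela 1/4; Hugo 1/12; Ines 1/12; Lucia 1/48; Nieves 1/4; Pilar 1/48; Valentina 1/4; Ximena 1/48

Neither parent survives and there are no descendants, so the estate passes to Ursula's siblings and their issue per stirpes.
The estate is divided into 4 equal shares of 1/4 among Valentina, Alonso, Graciela, Nieves.
Valentina is living and takes 1/4.
Alonso predeceased; the 1/4 allotted to Alonso's branch passes to Alonso's issue by representation.
The 1/4 is divided into 3 equal shares of 1/12 among Ines, Hugo, Ramiro.
Ines is living and takes 1/12.
Hugo is living and takes 1/12.
Ramiro predeceased; the 1/12 allotted to Ramiro's branch passes to Ramiro's issue by representation.
The 1/12 is divided into 4 equal shares of 1/48 among Lucia, Ximena, Pilar, Fernando.
Lucia is living and takes 1/48.
Ximena is living and takes 1/48.
Pilar is living and takes 1/48.
Fernando is living and takes 1/48.
Graciela is living and takes 1/4.
Nieves is living and takes 1/4.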